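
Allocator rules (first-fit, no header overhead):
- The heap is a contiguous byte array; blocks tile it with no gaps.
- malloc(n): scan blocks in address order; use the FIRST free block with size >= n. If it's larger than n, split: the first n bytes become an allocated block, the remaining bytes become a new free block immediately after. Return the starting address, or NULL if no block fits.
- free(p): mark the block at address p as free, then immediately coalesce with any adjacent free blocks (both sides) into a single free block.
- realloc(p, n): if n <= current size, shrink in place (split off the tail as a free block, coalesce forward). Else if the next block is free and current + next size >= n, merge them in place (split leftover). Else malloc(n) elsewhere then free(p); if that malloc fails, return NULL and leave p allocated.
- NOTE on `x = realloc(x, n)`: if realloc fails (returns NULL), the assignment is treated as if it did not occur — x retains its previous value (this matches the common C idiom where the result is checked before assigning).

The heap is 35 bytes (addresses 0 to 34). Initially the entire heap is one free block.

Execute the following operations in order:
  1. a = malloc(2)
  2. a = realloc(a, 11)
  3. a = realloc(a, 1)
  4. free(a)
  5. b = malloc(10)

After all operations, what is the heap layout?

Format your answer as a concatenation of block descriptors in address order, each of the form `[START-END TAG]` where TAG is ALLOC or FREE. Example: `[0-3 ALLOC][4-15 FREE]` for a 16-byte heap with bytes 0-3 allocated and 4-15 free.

Op 1: a = malloc(2) -> a = 0; heap: [0-1 ALLOC][2-34 FREE]
Op 2: a = realloc(a, 11) -> a = 0; heap: [0-10 ALLOC][11-34 FREE]
Op 3: a = realloc(a, 1) -> a = 0; heap: [0-0 ALLOC][1-34 FREE]
Op 4: free(a) -> (freed a); heap: [0-34 FREE]
Op 5: b = malloc(10) -> b = 0; heap: [0-9 ALLOC][10-34 FREE]

Answer: [0-9 ALLOC][10-34 FREE]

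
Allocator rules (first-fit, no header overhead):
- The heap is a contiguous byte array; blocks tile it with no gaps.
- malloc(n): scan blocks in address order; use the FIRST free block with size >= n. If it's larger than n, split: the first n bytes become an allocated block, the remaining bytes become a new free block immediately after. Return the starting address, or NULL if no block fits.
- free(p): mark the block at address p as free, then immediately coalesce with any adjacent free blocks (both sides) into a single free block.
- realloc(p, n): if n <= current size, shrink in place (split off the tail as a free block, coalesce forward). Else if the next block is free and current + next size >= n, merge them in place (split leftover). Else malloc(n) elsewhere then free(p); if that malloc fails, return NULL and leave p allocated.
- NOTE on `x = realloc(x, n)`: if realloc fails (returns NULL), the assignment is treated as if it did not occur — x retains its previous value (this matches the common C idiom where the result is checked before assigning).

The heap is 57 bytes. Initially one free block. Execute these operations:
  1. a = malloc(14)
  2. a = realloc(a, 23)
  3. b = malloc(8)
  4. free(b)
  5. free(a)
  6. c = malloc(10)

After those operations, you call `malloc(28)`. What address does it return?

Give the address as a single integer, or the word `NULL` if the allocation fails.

Answer: 10

Derivation:
Op 1: a = malloc(14) -> a = 0; heap: [0-13 ALLOC][14-56 FREE]
Op 2: a = realloc(a, 23) -> a = 0; heap: [0-22 ALLOC][23-56 FREE]
Op 3: b = malloc(8) -> b = 23; heap: [0-22 ALLOC][23-30 ALLOC][31-56 FREE]
Op 4: free(b) -> (freed b); heap: [0-22 ALLOC][23-56 FREE]
Op 5: free(a) -> (freed a); heap: [0-56 FREE]
Op 6: c = malloc(10) -> c = 0; heap: [0-9 ALLOC][10-56 FREE]
malloc(28): first-fit scan over [0-9 ALLOC][10-56 FREE] -> 10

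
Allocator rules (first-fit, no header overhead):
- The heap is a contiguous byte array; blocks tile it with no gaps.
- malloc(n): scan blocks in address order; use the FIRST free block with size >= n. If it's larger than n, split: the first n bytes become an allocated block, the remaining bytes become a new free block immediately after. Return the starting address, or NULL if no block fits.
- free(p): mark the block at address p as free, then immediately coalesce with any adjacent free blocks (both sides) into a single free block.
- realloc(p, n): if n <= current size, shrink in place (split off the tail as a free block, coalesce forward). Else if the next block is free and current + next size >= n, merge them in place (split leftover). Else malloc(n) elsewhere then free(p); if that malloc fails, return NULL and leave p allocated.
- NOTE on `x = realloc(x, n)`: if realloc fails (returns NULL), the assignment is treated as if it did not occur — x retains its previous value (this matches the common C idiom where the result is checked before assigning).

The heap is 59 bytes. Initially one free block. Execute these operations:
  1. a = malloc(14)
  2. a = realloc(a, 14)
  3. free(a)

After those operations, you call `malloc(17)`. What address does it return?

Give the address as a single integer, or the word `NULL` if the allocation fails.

Op 1: a = malloc(14) -> a = 0; heap: [0-13 ALLOC][14-58 FREE]
Op 2: a = realloc(a, 14) -> a = 0; heap: [0-13 ALLOC][14-58 FREE]
Op 3: free(a) -> (freed a); heap: [0-58 FREE]
malloc(17): first-fit scan over [0-58 FREE] -> 0

Answer: 0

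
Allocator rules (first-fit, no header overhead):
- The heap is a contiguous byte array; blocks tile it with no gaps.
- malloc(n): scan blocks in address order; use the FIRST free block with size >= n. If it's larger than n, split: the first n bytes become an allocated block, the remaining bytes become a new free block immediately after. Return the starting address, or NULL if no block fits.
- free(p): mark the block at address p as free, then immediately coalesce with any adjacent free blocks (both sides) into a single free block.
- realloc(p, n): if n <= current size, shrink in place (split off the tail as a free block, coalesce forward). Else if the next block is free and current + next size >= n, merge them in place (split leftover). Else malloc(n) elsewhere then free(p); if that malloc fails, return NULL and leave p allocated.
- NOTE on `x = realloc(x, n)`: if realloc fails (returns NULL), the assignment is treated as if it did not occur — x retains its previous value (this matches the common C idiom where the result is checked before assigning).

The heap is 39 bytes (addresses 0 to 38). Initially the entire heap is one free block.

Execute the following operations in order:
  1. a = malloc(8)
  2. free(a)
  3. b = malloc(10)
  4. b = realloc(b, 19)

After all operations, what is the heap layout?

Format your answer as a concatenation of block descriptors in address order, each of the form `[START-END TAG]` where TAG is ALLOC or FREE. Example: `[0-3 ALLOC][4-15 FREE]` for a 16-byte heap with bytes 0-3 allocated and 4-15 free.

Answer: [0-18 ALLOC][19-38 FREE]

Derivation:
Op 1: a = malloc(8) -> a = 0; heap: [0-7 ALLOC][8-38 FREE]
Op 2: free(a) -> (freed a); heap: [0-38 FREE]
Op 3: b = malloc(10) -> b = 0; heap: [0-9 ALLOC][10-38 FREE]
Op 4: b = realloc(b, 19) -> b = 0; heap: [0-18 ALLOC][19-38 FREE]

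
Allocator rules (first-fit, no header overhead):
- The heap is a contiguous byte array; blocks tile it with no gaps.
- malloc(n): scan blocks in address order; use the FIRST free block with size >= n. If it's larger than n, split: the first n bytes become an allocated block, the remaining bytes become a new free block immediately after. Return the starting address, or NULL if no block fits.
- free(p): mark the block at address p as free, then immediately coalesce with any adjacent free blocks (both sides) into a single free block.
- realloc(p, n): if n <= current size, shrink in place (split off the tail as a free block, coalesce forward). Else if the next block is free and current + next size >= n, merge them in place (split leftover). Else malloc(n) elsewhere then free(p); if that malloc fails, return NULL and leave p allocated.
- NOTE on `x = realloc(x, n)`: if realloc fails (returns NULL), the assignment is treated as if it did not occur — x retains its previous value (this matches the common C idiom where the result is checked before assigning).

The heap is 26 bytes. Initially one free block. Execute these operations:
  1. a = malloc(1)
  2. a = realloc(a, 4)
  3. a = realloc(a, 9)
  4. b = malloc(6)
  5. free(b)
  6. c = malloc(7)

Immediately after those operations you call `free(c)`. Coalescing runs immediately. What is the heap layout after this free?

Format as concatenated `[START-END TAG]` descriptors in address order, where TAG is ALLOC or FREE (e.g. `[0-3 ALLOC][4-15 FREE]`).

Op 1: a = malloc(1) -> a = 0; heap: [0-0 ALLOC][1-25 FREE]
Op 2: a = realloc(a, 4) -> a = 0; heap: [0-3 ALLOC][4-25 FREE]
Op 3: a = realloc(a, 9) -> a = 0; heap: [0-8 ALLOC][9-25 FREE]
Op 4: b = malloc(6) -> b = 9; heap: [0-8 ALLOC][9-14 ALLOC][15-25 FREE]
Op 5: free(b) -> (freed b); heap: [0-8 ALLOC][9-25 FREE]
Op 6: c = malloc(7) -> c = 9; heap: [0-8 ALLOC][9-15 ALLOC][16-25 FREE]
free(c): c = 9 -> block [9-15 ALLOC]; mark free, coalesce with adjacent free neighbors -> [0-8 ALLOC][9-25 FREE]

Answer: [0-8 ALLOC][9-25 FREE]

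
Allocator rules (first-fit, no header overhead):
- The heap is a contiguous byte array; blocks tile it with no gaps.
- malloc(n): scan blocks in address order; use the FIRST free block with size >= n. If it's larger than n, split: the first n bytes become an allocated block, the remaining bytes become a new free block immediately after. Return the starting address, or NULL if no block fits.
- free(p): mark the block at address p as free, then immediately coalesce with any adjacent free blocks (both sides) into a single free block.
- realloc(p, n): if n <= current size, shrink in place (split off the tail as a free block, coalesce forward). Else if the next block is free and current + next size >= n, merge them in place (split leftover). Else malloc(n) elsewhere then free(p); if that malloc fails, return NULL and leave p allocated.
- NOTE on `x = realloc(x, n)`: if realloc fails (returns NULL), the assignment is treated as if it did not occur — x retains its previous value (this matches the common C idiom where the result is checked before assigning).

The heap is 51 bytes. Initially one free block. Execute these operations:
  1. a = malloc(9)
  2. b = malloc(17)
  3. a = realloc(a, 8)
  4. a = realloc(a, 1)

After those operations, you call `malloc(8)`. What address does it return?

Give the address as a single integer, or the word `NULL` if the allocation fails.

Op 1: a = malloc(9) -> a = 0; heap: [0-8 ALLOC][9-50 FREE]
Op 2: b = malloc(17) -> b = 9; heap: [0-8 ALLOC][9-25 ALLOC][26-50 FREE]
Op 3: a = realloc(a, 8) -> a = 0; heap: [0-7 ALLOC][8-8 FREE][9-25 ALLOC][26-50 FREE]
Op 4: a = realloc(a, 1) -> a = 0; heap: [0-0 ALLOC][1-8 FREE][9-25 ALLOC][26-50 FREE]
malloc(8): first-fit scan over [0-0 ALLOC][1-8 FREE][9-25 ALLOC][26-50 FREE] -> 1

Answer: 1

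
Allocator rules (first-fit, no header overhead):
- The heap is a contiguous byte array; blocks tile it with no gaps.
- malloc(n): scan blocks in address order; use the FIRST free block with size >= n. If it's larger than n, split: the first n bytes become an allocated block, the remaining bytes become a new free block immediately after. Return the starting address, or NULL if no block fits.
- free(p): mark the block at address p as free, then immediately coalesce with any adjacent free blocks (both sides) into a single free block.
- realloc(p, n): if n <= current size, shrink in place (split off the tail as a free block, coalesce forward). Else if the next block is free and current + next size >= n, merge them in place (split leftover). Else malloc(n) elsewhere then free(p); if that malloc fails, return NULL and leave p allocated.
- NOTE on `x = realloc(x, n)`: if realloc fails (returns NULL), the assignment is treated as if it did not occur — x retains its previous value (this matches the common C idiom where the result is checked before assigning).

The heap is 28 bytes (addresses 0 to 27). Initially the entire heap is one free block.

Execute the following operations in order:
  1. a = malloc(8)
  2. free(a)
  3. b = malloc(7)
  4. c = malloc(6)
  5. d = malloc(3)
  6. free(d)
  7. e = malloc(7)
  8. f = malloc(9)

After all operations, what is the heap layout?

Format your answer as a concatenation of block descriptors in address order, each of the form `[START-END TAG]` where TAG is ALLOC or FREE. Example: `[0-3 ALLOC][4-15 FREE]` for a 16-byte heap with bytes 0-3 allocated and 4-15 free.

Answer: [0-6 ALLOC][7-12 ALLOC][13-19 ALLOC][20-27 FREE]

Derivation:
Op 1: a = malloc(8) -> a = 0; heap: [0-7 ALLOC][8-27 FREE]
Op 2: free(a) -> (freed a); heap: [0-27 FREE]
Op 3: b = malloc(7) -> b = 0; heap: [0-6 ALLOC][7-27 FREE]
Op 4: c = malloc(6) -> c = 7; heap: [0-6 ALLOC][7-12 ALLOC][13-27 FREE]
Op 5: d = malloc(3) -> d = 13; heap: [0-6 ALLOC][7-12 ALLOC][13-15 ALLOC][16-27 FREE]
Op 6: free(d) -> (freed d); heap: [0-6 ALLOC][7-12 ALLOC][13-27 FREE]
Op 7: e = malloc(7) -> e = 13; heap: [0-6 ALLOC][7-12 ALLOC][13-19 ALLOC][20-27 FREE]
Op 8: f = malloc(9) -> f = NULL; heap: [0-6 ALLOC][7-12 ALLOC][13-19 ALLOC][20-27 FREE]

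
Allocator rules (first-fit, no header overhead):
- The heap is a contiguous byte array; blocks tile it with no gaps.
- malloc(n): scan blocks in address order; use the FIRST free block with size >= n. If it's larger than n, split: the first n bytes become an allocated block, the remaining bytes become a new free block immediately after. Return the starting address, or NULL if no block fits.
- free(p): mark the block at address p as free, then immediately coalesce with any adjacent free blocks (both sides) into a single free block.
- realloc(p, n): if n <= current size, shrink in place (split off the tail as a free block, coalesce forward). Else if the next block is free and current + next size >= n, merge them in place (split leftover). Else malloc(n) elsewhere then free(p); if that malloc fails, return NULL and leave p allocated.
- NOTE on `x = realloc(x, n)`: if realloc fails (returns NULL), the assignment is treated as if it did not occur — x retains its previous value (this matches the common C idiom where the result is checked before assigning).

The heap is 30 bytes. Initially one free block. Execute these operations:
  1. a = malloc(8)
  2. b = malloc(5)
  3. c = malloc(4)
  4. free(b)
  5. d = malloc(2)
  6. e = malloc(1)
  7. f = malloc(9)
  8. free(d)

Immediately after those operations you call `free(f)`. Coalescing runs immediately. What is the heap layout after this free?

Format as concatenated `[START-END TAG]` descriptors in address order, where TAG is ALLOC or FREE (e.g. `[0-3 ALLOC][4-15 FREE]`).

Op 1: a = malloc(8) -> a = 0; heap: [0-7 ALLOC][8-29 FREE]
Op 2: b = malloc(5) -> b = 8; heap: [0-7 ALLOC][8-12 ALLOC][13-29 FREE]
Op 3: c = malloc(4) -> c = 13; heap: [0-7 ALLOC][8-12 ALLOC][13-16 ALLOC][17-29 FREE]
Op 4: free(b) -> (freed b); heap: [0-7 ALLOC][8-12 FREE][13-16 ALLOC][17-29 FREE]
Op 5: d = malloc(2) -> d = 8; heap: [0-7 ALLOC][8-9 ALLOC][10-12 FREE][13-16 ALLOC][17-29 FREE]
Op 6: e = malloc(1) -> e = 10; heap: [0-7 ALLOC][8-9 ALLOC][10-10 ALLOC][11-12 FREE][13-16 ALLOC][17-29 FREE]
Op 7: f = malloc(9) -> f = 17; heap: [0-7 ALLOC][8-9 ALLOC][10-10 ALLOC][11-12 FREE][13-16 ALLOC][17-25 ALLOC][26-29 FREE]
Op 8: free(d) -> (freed d); heap: [0-7 ALLOC][8-9 FREE][10-10 ALLOC][11-12 FREE][13-16 ALLOC][17-25 ALLOC][26-29 FREE]
free(f): f = 17 -> block [17-25 ALLOC]; mark free, coalesce with adjacent free neighbors -> [0-7 ALLOC][8-9 FREE][10-10 ALLOC][11-12 FREE][13-16 ALLOC][17-29 FREE]

Answer: [0-7 ALLOC][8-9 FREE][10-10 ALLOC][11-12 FREE][13-16 ALLOC][17-29 FREE]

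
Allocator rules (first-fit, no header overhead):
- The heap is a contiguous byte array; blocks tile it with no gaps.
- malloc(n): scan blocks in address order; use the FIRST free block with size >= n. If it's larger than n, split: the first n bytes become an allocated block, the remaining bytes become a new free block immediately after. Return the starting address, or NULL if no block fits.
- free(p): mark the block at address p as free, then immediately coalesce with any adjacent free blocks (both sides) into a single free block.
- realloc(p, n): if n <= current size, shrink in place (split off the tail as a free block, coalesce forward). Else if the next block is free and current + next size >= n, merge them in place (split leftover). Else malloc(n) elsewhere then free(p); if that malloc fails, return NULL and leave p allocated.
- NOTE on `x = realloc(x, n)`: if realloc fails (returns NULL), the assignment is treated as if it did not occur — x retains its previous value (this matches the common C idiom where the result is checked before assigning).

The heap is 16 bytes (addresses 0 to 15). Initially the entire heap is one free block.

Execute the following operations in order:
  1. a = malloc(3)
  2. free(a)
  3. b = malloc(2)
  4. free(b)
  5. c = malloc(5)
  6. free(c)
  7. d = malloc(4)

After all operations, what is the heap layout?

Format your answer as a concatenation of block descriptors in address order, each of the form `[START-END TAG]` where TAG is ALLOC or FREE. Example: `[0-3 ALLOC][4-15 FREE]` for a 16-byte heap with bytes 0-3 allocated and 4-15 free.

Answer: [0-3 ALLOC][4-15 FREE]

Derivation:
Op 1: a = malloc(3) -> a = 0; heap: [0-2 ALLOC][3-15 FREE]
Op 2: free(a) -> (freed a); heap: [0-15 FREE]
Op 3: b = malloc(2) -> b = 0; heap: [0-1 ALLOC][2-15 FREE]
Op 4: free(b) -> (freed b); heap: [0-15 FREE]
Op 5: c = malloc(5) -> c = 0; heap: [0-4 ALLOC][5-15 FREE]
Op 6: free(c) -> (freed c); heap: [0-15 FREE]
Op 7: d = malloc(4) -> d = 0; heap: [0-3 ALLOC][4-15 FREE]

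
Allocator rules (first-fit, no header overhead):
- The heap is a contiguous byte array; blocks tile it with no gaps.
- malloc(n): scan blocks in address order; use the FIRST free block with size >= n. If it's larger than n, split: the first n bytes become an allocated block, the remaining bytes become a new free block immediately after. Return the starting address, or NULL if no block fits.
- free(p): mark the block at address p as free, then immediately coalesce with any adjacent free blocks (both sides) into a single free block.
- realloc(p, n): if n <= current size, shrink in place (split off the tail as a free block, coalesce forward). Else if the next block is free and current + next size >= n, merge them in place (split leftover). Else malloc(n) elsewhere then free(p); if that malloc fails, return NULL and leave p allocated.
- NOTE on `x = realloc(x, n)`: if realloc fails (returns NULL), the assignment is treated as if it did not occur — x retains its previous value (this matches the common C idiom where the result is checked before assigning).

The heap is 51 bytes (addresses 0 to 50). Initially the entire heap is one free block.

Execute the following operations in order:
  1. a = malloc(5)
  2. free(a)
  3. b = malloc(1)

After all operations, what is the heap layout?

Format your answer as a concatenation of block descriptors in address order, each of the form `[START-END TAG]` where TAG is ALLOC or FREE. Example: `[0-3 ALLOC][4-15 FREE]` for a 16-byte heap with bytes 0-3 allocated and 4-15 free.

Answer: [0-0 ALLOC][1-50 FREE]

Derivation:
Op 1: a = malloc(5) -> a = 0; heap: [0-4 ALLOC][5-50 FREE]
Op 2: free(a) -> (freed a); heap: [0-50 FREE]
Op 3: b = malloc(1) -> b = 0; heap: [0-0 ALLOC][1-50 FREE]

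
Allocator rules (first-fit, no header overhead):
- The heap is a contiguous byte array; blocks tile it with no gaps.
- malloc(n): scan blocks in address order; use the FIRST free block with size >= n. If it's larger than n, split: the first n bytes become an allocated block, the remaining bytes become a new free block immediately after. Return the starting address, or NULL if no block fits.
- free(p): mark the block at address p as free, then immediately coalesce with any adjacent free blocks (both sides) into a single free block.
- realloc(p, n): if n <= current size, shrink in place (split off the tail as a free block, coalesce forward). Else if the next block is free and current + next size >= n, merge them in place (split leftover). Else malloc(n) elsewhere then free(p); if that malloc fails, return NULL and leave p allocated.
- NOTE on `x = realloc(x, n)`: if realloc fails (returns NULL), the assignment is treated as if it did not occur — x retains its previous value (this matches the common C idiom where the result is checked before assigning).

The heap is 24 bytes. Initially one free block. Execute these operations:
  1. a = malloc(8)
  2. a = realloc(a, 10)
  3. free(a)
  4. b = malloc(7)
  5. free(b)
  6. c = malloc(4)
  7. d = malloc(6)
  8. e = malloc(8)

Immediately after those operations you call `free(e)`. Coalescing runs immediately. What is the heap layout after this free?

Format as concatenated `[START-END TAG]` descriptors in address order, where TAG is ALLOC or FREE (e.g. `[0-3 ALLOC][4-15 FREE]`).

Answer: [0-3 ALLOC][4-9 ALLOC][10-23 FREE]

Derivation:
Op 1: a = malloc(8) -> a = 0; heap: [0-7 ALLOC][8-23 FREE]
Op 2: a = realloc(a, 10) -> a = 0; heap: [0-9 ALLOC][10-23 FREE]
Op 3: free(a) -> (freed a); heap: [0-23 FREE]
Op 4: b = malloc(7) -> b = 0; heap: [0-6 ALLOC][7-23 FREE]
Op 5: free(b) -> (freed b); heap: [0-23 FREE]
Op 6: c = malloc(4) -> c = 0; heap: [0-3 ALLOC][4-23 FREE]
Op 7: d = malloc(6) -> d = 4; heap: [0-3 ALLOC][4-9 ALLOC][10-23 FREE]
Op 8: e = malloc(8) -> e = 10; heap: [0-3 ALLOC][4-9 ALLOC][10-17 ALLOC][18-23 FREE]
free(e): e = 10 -> block [10-17 ALLOC]; mark free, coalesce with adjacent free neighbors -> [0-3 ALLOC][4-9 ALLOC][10-23 FREE]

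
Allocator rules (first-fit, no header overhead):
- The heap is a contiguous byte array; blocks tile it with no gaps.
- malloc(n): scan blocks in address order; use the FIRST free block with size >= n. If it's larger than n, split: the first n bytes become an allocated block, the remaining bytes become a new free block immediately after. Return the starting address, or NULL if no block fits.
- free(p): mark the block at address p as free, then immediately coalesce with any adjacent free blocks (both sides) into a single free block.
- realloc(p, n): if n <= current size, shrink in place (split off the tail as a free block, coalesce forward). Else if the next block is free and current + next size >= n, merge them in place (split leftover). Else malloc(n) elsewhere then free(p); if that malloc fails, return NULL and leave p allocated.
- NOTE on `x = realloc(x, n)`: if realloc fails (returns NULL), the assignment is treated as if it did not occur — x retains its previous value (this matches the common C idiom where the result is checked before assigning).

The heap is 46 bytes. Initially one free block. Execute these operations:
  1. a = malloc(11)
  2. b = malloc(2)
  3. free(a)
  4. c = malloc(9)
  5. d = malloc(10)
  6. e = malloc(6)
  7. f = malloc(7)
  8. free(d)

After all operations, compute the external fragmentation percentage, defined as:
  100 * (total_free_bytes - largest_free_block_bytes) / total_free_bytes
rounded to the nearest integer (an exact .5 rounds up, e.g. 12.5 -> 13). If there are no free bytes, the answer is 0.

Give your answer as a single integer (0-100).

Op 1: a = malloc(11) -> a = 0; heap: [0-10 ALLOC][11-45 FREE]
Op 2: b = malloc(2) -> b = 11; heap: [0-10 ALLOC][11-12 ALLOC][13-45 FREE]
Op 3: free(a) -> (freed a); heap: [0-10 FREE][11-12 ALLOC][13-45 FREE]
Op 4: c = malloc(9) -> c = 0; heap: [0-8 ALLOC][9-10 FREE][11-12 ALLOC][13-45 FREE]
Op 5: d = malloc(10) -> d = 13; heap: [0-8 ALLOC][9-10 FREE][11-12 ALLOC][13-22 ALLOC][23-45 FREE]
Op 6: e = malloc(6) -> e = 23; heap: [0-8 ALLOC][9-10 FREE][11-12 ALLOC][13-22 ALLOC][23-28 ALLOC][29-45 FREE]
Op 7: f = malloc(7) -> f = 29; heap: [0-8 ALLOC][9-10 FREE][11-12 ALLOC][13-22 ALLOC][23-28 ALLOC][29-35 ALLOC][36-45 FREE]
Op 8: free(d) -> (freed d); heap: [0-8 ALLOC][9-10 FREE][11-12 ALLOC][13-22 FREE][23-28 ALLOC][29-35 ALLOC][36-45 FREE]
Free blocks: [2 10 10] total_free=22 largest=10 -> 100*(22-10)/22 = 1200/22 ≈ 54.545 -> rounds to 55

Answer: 55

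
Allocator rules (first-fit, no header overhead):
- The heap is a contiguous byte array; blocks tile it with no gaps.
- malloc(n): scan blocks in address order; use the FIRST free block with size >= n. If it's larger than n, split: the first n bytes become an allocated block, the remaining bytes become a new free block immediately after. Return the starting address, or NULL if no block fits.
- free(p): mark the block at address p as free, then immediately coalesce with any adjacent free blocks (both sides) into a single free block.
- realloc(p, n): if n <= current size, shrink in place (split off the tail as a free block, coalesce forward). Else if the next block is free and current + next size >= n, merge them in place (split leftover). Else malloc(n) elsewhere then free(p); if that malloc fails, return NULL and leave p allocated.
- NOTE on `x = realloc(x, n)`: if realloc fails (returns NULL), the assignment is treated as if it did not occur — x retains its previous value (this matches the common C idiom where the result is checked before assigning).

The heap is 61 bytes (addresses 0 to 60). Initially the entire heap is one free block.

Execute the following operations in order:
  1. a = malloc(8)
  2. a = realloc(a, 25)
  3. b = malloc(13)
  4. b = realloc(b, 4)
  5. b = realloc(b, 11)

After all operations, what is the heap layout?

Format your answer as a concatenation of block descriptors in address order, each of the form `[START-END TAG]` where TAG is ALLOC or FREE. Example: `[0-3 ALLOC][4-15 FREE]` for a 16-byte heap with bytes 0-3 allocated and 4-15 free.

Op 1: a = malloc(8) -> a = 0; heap: [0-7 ALLOC][8-60 FREE]
Op 2: a = realloc(a, 25) -> a = 0; heap: [0-24 ALLOC][25-60 FREE]
Op 3: b = malloc(13) -> b = 25; heap: [0-24 ALLOC][25-37 ALLOC][38-60 FREE]
Op 4: b = realloc(b, 4) -> b = 25; heap: [0-24 ALLOC][25-28 ALLOC][29-60 FREE]
Op 5: b = realloc(b, 11) -> b = 25; heap: [0-24 ALLOC][25-35 ALLOC][36-60 FREE]

Answer: [0-24 ALLOC][25-35 ALLOC][36-60 FREE]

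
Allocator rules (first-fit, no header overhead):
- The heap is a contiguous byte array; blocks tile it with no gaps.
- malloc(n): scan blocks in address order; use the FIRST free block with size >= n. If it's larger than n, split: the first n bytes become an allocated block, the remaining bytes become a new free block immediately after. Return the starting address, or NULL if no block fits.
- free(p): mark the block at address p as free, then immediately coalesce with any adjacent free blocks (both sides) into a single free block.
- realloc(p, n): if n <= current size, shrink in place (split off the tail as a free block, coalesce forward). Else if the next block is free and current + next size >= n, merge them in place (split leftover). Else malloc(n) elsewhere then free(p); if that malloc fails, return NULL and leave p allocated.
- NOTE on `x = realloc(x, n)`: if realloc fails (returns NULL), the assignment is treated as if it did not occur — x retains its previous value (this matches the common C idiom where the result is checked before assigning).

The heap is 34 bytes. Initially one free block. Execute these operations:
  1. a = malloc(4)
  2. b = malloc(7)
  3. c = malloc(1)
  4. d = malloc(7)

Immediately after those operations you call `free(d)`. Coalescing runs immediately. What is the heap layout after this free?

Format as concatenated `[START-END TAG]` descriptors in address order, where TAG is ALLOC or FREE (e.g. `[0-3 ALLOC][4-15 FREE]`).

Answer: [0-3 ALLOC][4-10 ALLOC][11-11 ALLOC][12-33 FREE]

Derivation:
Op 1: a = malloc(4) -> a = 0; heap: [0-3 ALLOC][4-33 FREE]
Op 2: b = malloc(7) -> b = 4; heap: [0-3 ALLOC][4-10 ALLOC][11-33 FREE]
Op 3: c = malloc(1) -> c = 11; heap: [0-3 ALLOC][4-10 ALLOC][11-11 ALLOC][12-33 FREE]
Op 4: d = malloc(7) -> d = 12; heap: [0-3 ALLOC][4-10 ALLOC][11-11 ALLOC][12-18 ALLOC][19-33 FREE]
free(d): d = 12 -> block [12-18 ALLOC]; mark free, coalesce with adjacent free neighbors -> [0-3 ALLOC][4-10 ALLOC][11-11 ALLOC][12-33 FREE]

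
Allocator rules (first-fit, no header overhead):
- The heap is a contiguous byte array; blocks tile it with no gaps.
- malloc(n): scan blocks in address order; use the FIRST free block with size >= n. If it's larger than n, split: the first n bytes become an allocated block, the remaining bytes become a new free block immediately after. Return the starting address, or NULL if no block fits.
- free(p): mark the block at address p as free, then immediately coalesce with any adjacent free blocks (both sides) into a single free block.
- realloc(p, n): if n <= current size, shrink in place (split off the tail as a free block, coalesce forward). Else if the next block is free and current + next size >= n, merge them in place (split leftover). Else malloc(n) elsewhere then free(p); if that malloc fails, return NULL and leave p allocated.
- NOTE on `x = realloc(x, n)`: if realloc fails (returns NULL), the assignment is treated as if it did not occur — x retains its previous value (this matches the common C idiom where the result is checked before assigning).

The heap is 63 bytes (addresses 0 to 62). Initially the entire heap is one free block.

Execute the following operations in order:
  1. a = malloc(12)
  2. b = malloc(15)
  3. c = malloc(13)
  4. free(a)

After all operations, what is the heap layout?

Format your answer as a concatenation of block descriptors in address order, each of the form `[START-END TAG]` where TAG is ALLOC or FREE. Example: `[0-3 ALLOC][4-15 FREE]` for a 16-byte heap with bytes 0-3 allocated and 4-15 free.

Answer: [0-11 FREE][12-26 ALLOC][27-39 ALLOC][40-62 FREE]

Derivation:
Op 1: a = malloc(12) -> a = 0; heap: [0-11 ALLOC][12-62 FREE]
Op 2: b = malloc(15) -> b = 12; heap: [0-11 ALLOC][12-26 ALLOC][27-62 FREE]
Op 3: c = malloc(13) -> c = 27; heap: [0-11 ALLOC][12-26 ALLOC][27-39 ALLOC][40-62 FREE]
Op 4: free(a) -> (freed a); heap: [0-11 FREE][12-26 ALLOC][27-39 ALLOC][40-62 FREE]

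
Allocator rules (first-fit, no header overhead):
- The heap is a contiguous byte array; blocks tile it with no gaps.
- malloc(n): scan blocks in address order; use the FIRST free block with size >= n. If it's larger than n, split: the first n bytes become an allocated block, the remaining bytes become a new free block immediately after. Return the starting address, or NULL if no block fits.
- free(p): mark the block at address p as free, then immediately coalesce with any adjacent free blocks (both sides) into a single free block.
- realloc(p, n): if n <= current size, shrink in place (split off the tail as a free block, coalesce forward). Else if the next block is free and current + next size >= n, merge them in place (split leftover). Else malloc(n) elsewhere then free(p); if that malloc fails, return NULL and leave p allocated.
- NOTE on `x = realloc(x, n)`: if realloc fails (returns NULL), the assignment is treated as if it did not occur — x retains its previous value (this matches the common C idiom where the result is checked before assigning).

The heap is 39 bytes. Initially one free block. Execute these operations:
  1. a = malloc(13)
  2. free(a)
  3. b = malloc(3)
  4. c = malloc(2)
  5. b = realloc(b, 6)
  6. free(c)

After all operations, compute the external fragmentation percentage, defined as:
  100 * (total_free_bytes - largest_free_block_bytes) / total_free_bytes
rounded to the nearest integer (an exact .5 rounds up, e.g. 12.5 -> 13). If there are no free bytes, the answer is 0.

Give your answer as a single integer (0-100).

Answer: 15

Derivation:
Op 1: a = malloc(13) -> a = 0; heap: [0-12 ALLOC][13-38 FREE]
Op 2: free(a) -> (freed a); heap: [0-38 FREE]
Op 3: b = malloc(3) -> b = 0; heap: [0-2 ALLOC][3-38 FREE]
Op 4: c = malloc(2) -> c = 3; heap: [0-2 ALLOC][3-4 ALLOC][5-38 FREE]
Op 5: b = realloc(b, 6) -> b = 5; heap: [0-2 FREE][3-4 ALLOC][5-10 ALLOC][11-38 FREE]
Op 6: free(c) -> (freed c); heap: [0-4 FREE][5-10 ALLOC][11-38 FREE]
Free blocks: [5 28] total_free=33 largest=28 -> 100*(33-28)/33 = 500/33 ≈ 15.152 -> rounds to 15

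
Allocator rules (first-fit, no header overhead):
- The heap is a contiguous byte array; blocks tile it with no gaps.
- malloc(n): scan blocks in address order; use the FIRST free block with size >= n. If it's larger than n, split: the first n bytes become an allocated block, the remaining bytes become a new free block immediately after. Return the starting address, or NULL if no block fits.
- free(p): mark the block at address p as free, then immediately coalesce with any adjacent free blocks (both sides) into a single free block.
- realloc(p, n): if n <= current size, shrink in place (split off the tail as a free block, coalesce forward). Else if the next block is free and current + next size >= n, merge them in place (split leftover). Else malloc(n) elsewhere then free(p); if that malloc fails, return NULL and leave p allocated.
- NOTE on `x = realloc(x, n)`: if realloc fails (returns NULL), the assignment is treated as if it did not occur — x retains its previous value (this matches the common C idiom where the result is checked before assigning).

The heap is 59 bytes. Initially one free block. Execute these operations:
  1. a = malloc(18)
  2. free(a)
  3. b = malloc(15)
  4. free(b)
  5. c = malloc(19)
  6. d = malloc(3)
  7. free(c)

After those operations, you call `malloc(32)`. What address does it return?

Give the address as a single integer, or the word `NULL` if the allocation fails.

Op 1: a = malloc(18) -> a = 0; heap: [0-17 ALLOC][18-58 FREE]
Op 2: free(a) -> (freed a); heap: [0-58 FREE]
Op 3: b = malloc(15) -> b = 0; heap: [0-14 ALLOC][15-58 FREE]
Op 4: free(b) -> (freed b); heap: [0-58 FREE]
Op 5: c = malloc(19) -> c = 0; heap: [0-18 ALLOC][19-58 FREE]
Op 6: d = malloc(3) -> d = 19; heap: [0-18 ALLOC][19-21 ALLOC][22-58 FREE]
Op 7: free(c) -> (freed c); heap: [0-18 FREE][19-21 ALLOC][22-58 FREE]
malloc(32): first-fit scan over [0-18 FREE][19-21 ALLOC][22-58 FREE] -> 22

Answer: 22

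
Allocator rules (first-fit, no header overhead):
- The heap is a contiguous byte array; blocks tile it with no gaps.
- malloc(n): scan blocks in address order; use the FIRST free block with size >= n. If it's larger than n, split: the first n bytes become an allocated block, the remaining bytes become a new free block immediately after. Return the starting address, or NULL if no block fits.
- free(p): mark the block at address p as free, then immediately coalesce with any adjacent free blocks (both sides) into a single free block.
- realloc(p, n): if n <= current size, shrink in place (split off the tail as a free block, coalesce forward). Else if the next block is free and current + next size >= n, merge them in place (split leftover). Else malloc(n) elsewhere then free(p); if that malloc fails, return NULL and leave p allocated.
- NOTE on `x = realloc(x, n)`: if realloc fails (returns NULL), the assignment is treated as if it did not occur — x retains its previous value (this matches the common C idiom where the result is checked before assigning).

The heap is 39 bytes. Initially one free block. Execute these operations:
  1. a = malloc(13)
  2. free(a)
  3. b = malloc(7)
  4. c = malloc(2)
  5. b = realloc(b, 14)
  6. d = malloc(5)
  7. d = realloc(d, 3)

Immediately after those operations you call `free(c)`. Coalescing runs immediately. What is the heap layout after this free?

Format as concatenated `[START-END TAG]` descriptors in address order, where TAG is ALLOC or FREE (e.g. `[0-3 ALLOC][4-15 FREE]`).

Answer: [0-2 ALLOC][3-8 FREE][9-22 ALLOC][23-38 FREE]

Derivation:
Op 1: a = malloc(13) -> a = 0; heap: [0-12 ALLOC][13-38 FREE]
Op 2: free(a) -> (freed a); heap: [0-38 FREE]
Op 3: b = malloc(7) -> b = 0; heap: [0-6 ALLOC][7-38 FREE]
Op 4: c = malloc(2) -> c = 7; heap: [0-6 ALLOC][7-8 ALLOC][9-38 FREE]
Op 5: b = realloc(b, 14) -> b = 9; heap: [0-6 FREE][7-8 ALLOC][9-22 ALLOC][23-38 FREE]
Op 6: d = malloc(5) -> d = 0; heap: [0-4 ALLOC][5-6 FREE][7-8 ALLOC][9-22 ALLOC][23-38 FREE]
Op 7: d = realloc(d, 3) -> d = 0; heap: [0-2 ALLOC][3-6 FREE][7-8 ALLOC][9-22 ALLOC][23-38 FREE]
free(c): c = 7 -> block [7-8 ALLOC]; mark free, coalesce with adjacent free neighbors -> [0-2 ALLOC][3-8 FREE][9-22 ALLOC][23-38 FREE]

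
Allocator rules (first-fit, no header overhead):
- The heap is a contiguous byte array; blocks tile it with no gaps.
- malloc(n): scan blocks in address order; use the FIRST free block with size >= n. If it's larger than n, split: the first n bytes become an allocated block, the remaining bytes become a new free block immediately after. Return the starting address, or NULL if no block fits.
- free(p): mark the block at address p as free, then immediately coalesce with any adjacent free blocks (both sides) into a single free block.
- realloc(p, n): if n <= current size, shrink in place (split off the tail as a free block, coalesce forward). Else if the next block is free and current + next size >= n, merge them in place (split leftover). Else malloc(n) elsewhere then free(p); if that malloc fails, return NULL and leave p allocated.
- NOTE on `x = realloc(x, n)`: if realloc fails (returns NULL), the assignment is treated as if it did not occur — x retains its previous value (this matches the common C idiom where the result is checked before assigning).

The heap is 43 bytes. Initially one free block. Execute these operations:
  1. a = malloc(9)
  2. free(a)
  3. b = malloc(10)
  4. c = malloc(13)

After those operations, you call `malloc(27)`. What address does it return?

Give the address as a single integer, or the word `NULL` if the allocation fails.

Op 1: a = malloc(9) -> a = 0; heap: [0-8 ALLOC][9-42 FREE]
Op 2: free(a) -> (freed a); heap: [0-42 FREE]
Op 3: b = malloc(10) -> b = 0; heap: [0-9 ALLOC][10-42 FREE]
Op 4: c = malloc(13) -> c = 10; heap: [0-9 ALLOC][10-22 ALLOC][23-42 FREE]
malloc(27): first-fit scan over [0-9 ALLOC][10-22 ALLOC][23-42 FREE] -> NULL

Answer: NULL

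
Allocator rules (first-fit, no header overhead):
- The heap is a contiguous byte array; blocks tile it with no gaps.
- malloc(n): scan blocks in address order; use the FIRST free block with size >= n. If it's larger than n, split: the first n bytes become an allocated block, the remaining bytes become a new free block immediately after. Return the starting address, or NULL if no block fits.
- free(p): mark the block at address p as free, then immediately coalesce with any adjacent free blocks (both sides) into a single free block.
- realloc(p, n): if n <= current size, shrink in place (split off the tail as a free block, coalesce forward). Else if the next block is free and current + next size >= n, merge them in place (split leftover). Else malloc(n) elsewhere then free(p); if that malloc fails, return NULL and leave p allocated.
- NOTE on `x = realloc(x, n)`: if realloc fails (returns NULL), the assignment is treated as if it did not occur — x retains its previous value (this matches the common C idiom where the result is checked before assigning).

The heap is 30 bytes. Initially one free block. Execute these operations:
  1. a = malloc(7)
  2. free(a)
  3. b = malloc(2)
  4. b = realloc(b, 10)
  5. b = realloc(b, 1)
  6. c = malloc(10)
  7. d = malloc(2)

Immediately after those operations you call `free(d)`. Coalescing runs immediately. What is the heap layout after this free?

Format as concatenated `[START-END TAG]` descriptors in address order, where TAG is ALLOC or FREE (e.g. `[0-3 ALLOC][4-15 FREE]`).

Op 1: a = malloc(7) -> a = 0; heap: [0-6 ALLOC][7-29 FREE]
Op 2: free(a) -> (freed a); heap: [0-29 FREE]
Op 3: b = malloc(2) -> b = 0; heap: [0-1 ALLOC][2-29 FREE]
Op 4: b = realloc(b, 10) -> b = 0; heap: [0-9 ALLOC][10-29 FREE]
Op 5: b = realloc(b, 1) -> b = 0; heap: [0-0 ALLOC][1-29 FREE]
Op 6: c = malloc(10) -> c = 1; heap: [0-0 ALLOC][1-10 ALLOC][11-29 FREE]
Op 7: d = malloc(2) -> d = 11; heap: [0-0 ALLOC][1-10 ALLOC][11-12 ALLOC][13-29 FREE]
free(d): d = 11 -> block [11-12 ALLOC]; mark free, coalesce with adjacent free neighbors -> [0-0 ALLOC][1-10 ALLOC][11-29 FREE]

Answer: [0-0 ALLOC][1-10 ALLOC][11-29 FREE]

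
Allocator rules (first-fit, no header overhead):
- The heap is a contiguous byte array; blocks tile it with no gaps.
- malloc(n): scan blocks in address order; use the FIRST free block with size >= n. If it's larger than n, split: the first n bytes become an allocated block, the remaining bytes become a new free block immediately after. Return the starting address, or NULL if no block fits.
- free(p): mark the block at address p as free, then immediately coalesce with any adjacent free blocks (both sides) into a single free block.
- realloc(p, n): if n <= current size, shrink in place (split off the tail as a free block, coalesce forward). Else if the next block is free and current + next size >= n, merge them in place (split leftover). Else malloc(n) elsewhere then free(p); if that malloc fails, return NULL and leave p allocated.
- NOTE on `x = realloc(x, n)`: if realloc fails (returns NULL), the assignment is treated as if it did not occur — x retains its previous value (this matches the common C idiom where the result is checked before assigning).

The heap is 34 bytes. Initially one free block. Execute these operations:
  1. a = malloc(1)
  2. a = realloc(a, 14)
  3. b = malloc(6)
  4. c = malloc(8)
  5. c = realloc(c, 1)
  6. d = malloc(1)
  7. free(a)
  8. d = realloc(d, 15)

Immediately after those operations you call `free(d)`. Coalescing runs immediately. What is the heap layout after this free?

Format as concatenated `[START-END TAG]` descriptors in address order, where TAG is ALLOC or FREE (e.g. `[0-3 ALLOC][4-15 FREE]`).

Answer: [0-13 FREE][14-19 ALLOC][20-20 ALLOC][21-33 FREE]

Derivation:
Op 1: a = malloc(1) -> a = 0; heap: [0-0 ALLOC][1-33 FREE]
Op 2: a = realloc(a, 14) -> a = 0; heap: [0-13 ALLOC][14-33 FREE]
Op 3: b = malloc(6) -> b = 14; heap: [0-13 ALLOC][14-19 ALLOC][20-33 FREE]
Op 4: c = malloc(8) -> c = 20; heap: [0-13 ALLOC][14-19 ALLOC][20-27 ALLOC][28-33 FREE]
Op 5: c = realloc(c, 1) -> c = 20; heap: [0-13 ALLOC][14-19 ALLOC][20-20 ALLOC][21-33 FREE]
Op 6: d = malloc(1) -> d = 21; heap: [0-13 ALLOC][14-19 ALLOC][20-20 ALLOC][21-21 ALLOC][22-33 FREE]
Op 7: free(a) -> (freed a); heap: [0-13 FREE][14-19 ALLOC][20-20 ALLOC][21-21 ALLOC][22-33 FREE]
Op 8: d = realloc(d, 15) -> NULL (d unchanged); heap: [0-13 FREE][14-19 ALLOC][20-20 ALLOC][21-21 ALLOC][22-33 FREE]
free(d): d = 21 -> block [21-21 ALLOC]; mark free, coalesce with adjacent free neighbors -> [0-13 FREE][14-19 ALLOC][20-20 ALLOC][21-33 FREE]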